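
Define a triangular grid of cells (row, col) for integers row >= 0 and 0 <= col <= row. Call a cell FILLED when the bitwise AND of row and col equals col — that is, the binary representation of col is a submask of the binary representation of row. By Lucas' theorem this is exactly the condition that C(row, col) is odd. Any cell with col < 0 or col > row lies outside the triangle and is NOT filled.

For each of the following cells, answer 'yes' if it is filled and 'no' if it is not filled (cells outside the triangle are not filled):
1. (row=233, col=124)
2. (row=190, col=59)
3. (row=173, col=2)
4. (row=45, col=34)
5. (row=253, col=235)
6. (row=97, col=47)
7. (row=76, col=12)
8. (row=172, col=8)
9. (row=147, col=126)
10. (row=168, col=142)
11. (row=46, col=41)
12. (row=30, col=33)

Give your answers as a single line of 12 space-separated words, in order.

Answer: no no no no no no yes yes no no no no

Derivation:
(233,124): row=0b11101001, col=0b1111100, row AND col = 0b1101000 = 104; 104 != 124 -> empty
(190,59): row=0b10111110, col=0b111011, row AND col = 0b111010 = 58; 58 != 59 -> empty
(173,2): row=0b10101101, col=0b10, row AND col = 0b0 = 0; 0 != 2 -> empty
(45,34): row=0b101101, col=0b100010, row AND col = 0b100000 = 32; 32 != 34 -> empty
(253,235): row=0b11111101, col=0b11101011, row AND col = 0b11101001 = 233; 233 != 235 -> empty
(97,47): row=0b1100001, col=0b101111, row AND col = 0b100001 = 33; 33 != 47 -> empty
(76,12): row=0b1001100, col=0b1100, row AND col = 0b1100 = 12; 12 == 12 -> filled
(172,8): row=0b10101100, col=0b1000, row AND col = 0b1000 = 8; 8 == 8 -> filled
(147,126): row=0b10010011, col=0b1111110, row AND col = 0b10010 = 18; 18 != 126 -> empty
(168,142): row=0b10101000, col=0b10001110, row AND col = 0b10001000 = 136; 136 != 142 -> empty
(46,41): row=0b101110, col=0b101001, row AND col = 0b101000 = 40; 40 != 41 -> empty
(30,33): col outside [0, 30] -> not filled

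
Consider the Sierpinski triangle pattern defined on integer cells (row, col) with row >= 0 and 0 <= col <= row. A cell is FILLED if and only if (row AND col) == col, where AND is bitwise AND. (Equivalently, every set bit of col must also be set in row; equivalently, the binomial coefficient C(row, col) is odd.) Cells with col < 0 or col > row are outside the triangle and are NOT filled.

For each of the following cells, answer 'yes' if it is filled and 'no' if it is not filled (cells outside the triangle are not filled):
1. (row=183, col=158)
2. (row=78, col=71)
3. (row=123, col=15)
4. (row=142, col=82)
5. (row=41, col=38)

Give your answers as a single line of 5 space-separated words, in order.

Answer: no no no no no

Derivation:
(183,158): row=0b10110111, col=0b10011110, row AND col = 0b10010110 = 150; 150 != 158 -> empty
(78,71): row=0b1001110, col=0b1000111, row AND col = 0b1000110 = 70; 70 != 71 -> empty
(123,15): row=0b1111011, col=0b1111, row AND col = 0b1011 = 11; 11 != 15 -> empty
(142,82): row=0b10001110, col=0b1010010, row AND col = 0b10 = 2; 2 != 82 -> empty
(41,38): row=0b101001, col=0b100110, row AND col = 0b100000 = 32; 32 != 38 -> empty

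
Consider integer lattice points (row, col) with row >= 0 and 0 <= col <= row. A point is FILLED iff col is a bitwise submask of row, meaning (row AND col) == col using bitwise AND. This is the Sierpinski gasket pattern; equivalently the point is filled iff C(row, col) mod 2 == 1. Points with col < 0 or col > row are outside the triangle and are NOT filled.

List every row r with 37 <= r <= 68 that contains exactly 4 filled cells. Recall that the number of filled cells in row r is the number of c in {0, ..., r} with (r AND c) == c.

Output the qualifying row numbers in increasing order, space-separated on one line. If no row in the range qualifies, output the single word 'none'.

Row r has 2^popcount(r) filled cells, so we need popcount(r) = log2(4) = 2.
Scan r = 37..68 and keep those with exactly 2 one-bits:
r=37=100101 popcount=3 -> skip
r=38=100110 popcount=3 -> skip
r=39=100111 popcount=4 -> skip
r=40=101000 popcount=2 -> KEEP
r=41=101001 popcount=3 -> skip
r=42=101010 popcount=3 -> skip
r=43=101011 popcount=4 -> skip
r=44=101100 popcount=3 -> skip
r=45=101101 popcount=4 -> skip
r=46=101110 popcount=4 -> skip
r=47=101111 popcount=5 -> skip
r=48=110000 popcount=2 -> KEEP
r=49=110001 popcount=3 -> skip
r=50=110010 popcount=3 -> skip
r=51=110011 popcount=4 -> skip
r=52=110100 popcount=3 -> skip
r=53=110101 popcount=4 -> skip
r=54=110110 popcount=4 -> skip
r=55=110111 popcount=5 -> skip
r=56=111000 popcount=3 -> skip
r=57=111001 popcount=4 -> skip
r=58=111010 popcount=4 -> skip
r=59=111011 popcount=5 -> skip
r=60=111100 popcount=4 -> skip
r=61=111101 popcount=5 -> skip
r=62=111110 popcount=5 -> skip
r=63=111111 popcount=6 -> skip
r=64=1000000 popcount=1 -> skip
r=65=1000001 popcount=2 -> KEEP
r=66=1000010 popcount=2 -> KEEP
r=67=1000011 popcount=3 -> skip
r=68=1000100 popcount=2 -> KEEP
Kept rows: 40 48 65 66 68

Answer: 40 48 65 66 68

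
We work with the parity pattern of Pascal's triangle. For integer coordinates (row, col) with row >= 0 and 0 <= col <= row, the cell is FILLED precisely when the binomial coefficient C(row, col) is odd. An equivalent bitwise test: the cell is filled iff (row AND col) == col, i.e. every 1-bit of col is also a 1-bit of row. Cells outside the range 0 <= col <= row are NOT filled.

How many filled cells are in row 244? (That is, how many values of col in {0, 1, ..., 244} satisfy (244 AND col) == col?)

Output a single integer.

244 in binary = 11110100
popcount(244) = number of 1-bits in 11110100 = 5
A col c satisfies (244 AND c) == c iff every set bit of c is also set in 244; each of the 5 set bits of 244 can independently be on or off in c.
count = 2^5 = 32

Answer: 32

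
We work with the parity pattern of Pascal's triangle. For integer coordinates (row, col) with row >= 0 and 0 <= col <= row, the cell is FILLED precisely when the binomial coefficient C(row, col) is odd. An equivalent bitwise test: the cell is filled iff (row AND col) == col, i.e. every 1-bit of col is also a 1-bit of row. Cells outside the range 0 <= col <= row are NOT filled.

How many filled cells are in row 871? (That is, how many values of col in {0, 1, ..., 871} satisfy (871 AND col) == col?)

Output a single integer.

Answer: 128

Derivation:
871 in binary = 1101100111
popcount(871) = number of 1-bits in 1101100111 = 7
A col c satisfies (871 AND c) == c iff every set bit of c is also set in 871; each of the 7 set bits of 871 can independently be on or off in c.
count = 2^7 = 128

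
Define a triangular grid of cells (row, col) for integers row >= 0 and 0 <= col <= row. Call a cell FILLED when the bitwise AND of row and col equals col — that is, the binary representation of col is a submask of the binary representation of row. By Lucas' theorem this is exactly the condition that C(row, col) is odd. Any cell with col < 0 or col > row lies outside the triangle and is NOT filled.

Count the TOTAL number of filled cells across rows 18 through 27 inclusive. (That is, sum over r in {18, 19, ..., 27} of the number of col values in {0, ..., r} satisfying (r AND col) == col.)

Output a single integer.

Answer: 84

Derivation:
r18=10010 pc2: +4 =4
r19=10011 pc3: +8 =12
r20=10100 pc2: +4 =16
r21=10101 pc3: +8 =24
r22=10110 pc3: +8 =32
r23=10111 pc4: +16 =48
r24=11000 pc2: +4 =52
r25=11001 pc3: +8 =60
r26=11010 pc3: +8 =68
r27=11011 pc4: +16 =84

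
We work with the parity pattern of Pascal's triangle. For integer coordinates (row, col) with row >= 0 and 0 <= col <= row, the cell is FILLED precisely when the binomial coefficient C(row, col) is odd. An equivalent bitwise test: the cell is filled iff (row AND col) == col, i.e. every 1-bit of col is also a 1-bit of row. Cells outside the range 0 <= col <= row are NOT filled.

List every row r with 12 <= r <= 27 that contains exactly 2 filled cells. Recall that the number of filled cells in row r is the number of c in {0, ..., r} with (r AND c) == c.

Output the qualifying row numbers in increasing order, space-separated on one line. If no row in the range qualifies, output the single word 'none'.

Row r has 2^popcount(r) filled cells, so we need popcount(r) = log2(2) = 1.
Scan r = 12..27 and keep those with exactly 1 one-bits:
r=12=1100 popcount=2 -> skip
r=13=1101 popcount=3 -> skip
r=14=1110 popcount=3 -> skip
r=15=1111 popcount=4 -> skip
r=16=10000 popcount=1 -> KEEP
r=17=10001 popcount=2 -> skip
r=18=10010 popcount=2 -> skip
r=19=10011 popcount=3 -> skip
r=20=10100 popcount=2 -> skip
r=21=10101 popcount=3 -> skip
r=22=10110 popcount=3 -> skip
r=23=10111 popcount=4 -> skip
r=24=11000 popcount=2 -> skip
r=25=11001 popcount=3 -> skip
r=26=11010 popcount=3 -> skip
r=27=11011 popcount=4 -> skip
Kept rows: 16

Answer: 16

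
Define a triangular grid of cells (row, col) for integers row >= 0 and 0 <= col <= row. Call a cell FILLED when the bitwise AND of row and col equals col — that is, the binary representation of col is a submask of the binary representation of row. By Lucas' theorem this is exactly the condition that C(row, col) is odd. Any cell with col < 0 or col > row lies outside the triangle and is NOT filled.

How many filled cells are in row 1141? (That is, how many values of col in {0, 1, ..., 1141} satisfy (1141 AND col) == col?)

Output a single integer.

Answer: 64

Derivation:
1141 in binary = 10001110101
popcount(1141) = number of 1-bits in 10001110101 = 6
A col c satisfies (1141 AND c) == c iff every set bit of c is also set in 1141; each of the 6 set bits of 1141 can independently be on or off in c.
count = 2^6 = 64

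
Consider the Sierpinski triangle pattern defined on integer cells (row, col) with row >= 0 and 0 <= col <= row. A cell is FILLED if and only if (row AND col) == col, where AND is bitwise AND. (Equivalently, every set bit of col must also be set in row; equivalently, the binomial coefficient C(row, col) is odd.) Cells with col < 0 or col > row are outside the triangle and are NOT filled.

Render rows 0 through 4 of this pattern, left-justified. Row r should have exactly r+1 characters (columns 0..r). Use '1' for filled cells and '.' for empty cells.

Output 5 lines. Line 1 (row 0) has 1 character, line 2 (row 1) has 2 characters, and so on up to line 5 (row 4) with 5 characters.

Answer: 1
11
1.1
1111
1...1

Derivation:
r0=0: 1
r1=1: 11
r2=10: 1.1
r3=11: 1111
r4=100: 1...1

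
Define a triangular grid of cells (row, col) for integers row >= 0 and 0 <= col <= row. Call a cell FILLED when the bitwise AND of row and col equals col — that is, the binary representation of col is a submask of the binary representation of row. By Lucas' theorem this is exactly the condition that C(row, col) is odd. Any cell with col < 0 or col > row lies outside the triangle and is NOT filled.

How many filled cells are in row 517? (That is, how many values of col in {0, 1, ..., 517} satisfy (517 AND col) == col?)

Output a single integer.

Answer: 8

Derivation:
517 in binary = 1000000101
popcount(517) = number of 1-bits in 1000000101 = 3
A col c satisfies (517 AND c) == c iff every set bit of c is also set in 517; each of the 3 set bits of 517 can independently be on or off in c.
count = 2^3 = 8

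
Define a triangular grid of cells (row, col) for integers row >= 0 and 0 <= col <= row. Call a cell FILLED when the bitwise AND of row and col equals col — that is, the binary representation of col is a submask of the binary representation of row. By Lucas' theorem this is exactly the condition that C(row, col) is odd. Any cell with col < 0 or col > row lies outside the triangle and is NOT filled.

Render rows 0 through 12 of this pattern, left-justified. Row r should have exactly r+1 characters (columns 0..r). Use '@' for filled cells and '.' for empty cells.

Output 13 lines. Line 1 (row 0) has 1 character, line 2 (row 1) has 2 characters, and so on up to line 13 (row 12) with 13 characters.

Answer: @
@@
@.@
@@@@
@...@
@@..@@
@.@.@.@
@@@@@@@@
@.......@
@@......@@
@.@.....@.@
@@@@....@@@@
@...@...@...@

Derivation:
r0=0: @
r1=1: @@
r2=10: @.@
r3=11: @@@@
r4=100: @...@
r5=101: @@..@@
r6=110: @.@.@.@
r7=111: @@@@@@@@
r8=1000: @.......@
r9=1001: @@......@@
r10=1010: @.@.....@.@
r11=1011: @@@@....@@@@
r12=1100: @...@...@...@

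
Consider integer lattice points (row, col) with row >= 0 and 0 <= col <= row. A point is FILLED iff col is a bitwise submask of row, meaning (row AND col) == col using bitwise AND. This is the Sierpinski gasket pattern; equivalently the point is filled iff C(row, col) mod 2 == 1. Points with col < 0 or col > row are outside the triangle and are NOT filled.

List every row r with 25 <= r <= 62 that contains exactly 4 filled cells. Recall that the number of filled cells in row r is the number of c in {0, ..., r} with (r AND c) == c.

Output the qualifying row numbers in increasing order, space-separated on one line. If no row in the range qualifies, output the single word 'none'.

Row r has 2^popcount(r) filled cells, so we need popcount(r) = log2(4) = 2.
Scan r = 25..62 and keep those with exactly 2 one-bits:
r=25=11001 popcount=3 -> skip
r=26=11010 popcount=3 -> skip
r=27=11011 popcount=4 -> skip
r=28=11100 popcount=3 -> skip
r=29=11101 popcount=4 -> skip
r=30=11110 popcount=4 -> skip
r=31=11111 popcount=5 -> skip
r=32=100000 popcount=1 -> skip
r=33=100001 popcount=2 -> KEEP
r=34=100010 popcount=2 -> KEEP
r=35=100011 popcount=3 -> skip
r=36=100100 popcount=2 -> KEEP
r=37=100101 popcount=3 -> skip
r=38=100110 popcount=3 -> skip
r=39=100111 popcount=4 -> skip
r=40=101000 popcount=2 -> KEEP
r=41=101001 popcount=3 -> skip
r=42=101010 popcount=3 -> skip
r=43=101011 popcount=4 -> skip
r=44=101100 popcount=3 -> skip
r=45=101101 popcount=4 -> skip
r=46=101110 popcount=4 -> skip
r=47=101111 popcount=5 -> skip
r=48=110000 popcount=2 -> KEEP
r=49=110001 popcount=3 -> skip
r=50=110010 popcount=3 -> skip
r=51=110011 popcount=4 -> skip
r=52=110100 popcount=3 -> skip
r=53=110101 popcount=4 -> skip
r=54=110110 popcount=4 -> skip
r=55=110111 popcount=5 -> skip
r=56=111000 popcount=3 -> skip
r=57=111001 popcount=4 -> skip
r=58=111010 popcount=4 -> skip
r=59=111011 popcount=5 -> skip
r=60=111100 popcount=4 -> skip
r=61=111101 popcount=5 -> skip
r=62=111110 popcount=5 -> skip
Kept rows: 33 34 36 40 48

Answer: 33 34 36 40 48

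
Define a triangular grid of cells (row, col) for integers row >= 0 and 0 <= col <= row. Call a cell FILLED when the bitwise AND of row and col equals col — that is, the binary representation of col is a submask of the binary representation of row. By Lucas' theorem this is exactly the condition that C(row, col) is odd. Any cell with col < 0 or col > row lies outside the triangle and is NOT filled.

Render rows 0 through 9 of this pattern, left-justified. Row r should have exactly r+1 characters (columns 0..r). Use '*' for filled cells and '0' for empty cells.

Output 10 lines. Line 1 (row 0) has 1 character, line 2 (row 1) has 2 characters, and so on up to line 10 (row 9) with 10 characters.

r0=0: *
r1=1: **
r2=10: *0*
r3=11: ****
r4=100: *000*
r5=101: **00**
r6=110: *0*0*0*
r7=111: ********
r8=1000: *0000000*
r9=1001: **000000**

Answer: *
**
*0*
****
*000*
**00**
*0*0*0*
********
*0000000*
**000000**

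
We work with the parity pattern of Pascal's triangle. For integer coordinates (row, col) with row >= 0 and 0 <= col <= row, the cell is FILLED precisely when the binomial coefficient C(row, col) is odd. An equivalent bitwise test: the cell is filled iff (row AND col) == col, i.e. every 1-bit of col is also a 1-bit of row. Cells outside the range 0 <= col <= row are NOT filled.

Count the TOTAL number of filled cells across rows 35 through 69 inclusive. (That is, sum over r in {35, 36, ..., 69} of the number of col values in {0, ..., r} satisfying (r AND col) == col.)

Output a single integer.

r35=100011 pc3: +8 =8
r36=100100 pc2: +4 =12
r37=100101 pc3: +8 =20
r38=100110 pc3: +8 =28
r39=100111 pc4: +16 =44
r40=101000 pc2: +4 =48
r41=101001 pc3: +8 =56
r42=101010 pc3: +8 =64
r43=101011 pc4: +16 =80
r44=101100 pc3: +8 =88
r45=101101 pc4: +16 =104
r46=101110 pc4: +16 =120
r47=101111 pc5: +32 =152
r48=110000 pc2: +4 =156
r49=110001 pc3: +8 =164
r50=110010 pc3: +8 =172
r51=110011 pc4: +16 =188
r52=110100 pc3: +8 =196
r53=110101 pc4: +16 =212
r54=110110 pc4: +16 =228
r55=110111 pc5: +32 =260
r56=111000 pc3: +8 =268
r57=111001 pc4: +16 =284
r58=111010 pc4: +16 =300
r59=111011 pc5: +32 =332
r60=111100 pc4: +16 =348
r61=111101 pc5: +32 =380
r62=111110 pc5: +32 =412
r63=111111 pc6: +64 =476
r64=1000000 pc1: +2 =478
r65=1000001 pc2: +4 =482
r66=1000010 pc2: +4 =486
r67=1000011 pc3: +8 =494
r68=1000100 pc2: +4 =498
r69=1000101 pc3: +8 =506

Answer: 506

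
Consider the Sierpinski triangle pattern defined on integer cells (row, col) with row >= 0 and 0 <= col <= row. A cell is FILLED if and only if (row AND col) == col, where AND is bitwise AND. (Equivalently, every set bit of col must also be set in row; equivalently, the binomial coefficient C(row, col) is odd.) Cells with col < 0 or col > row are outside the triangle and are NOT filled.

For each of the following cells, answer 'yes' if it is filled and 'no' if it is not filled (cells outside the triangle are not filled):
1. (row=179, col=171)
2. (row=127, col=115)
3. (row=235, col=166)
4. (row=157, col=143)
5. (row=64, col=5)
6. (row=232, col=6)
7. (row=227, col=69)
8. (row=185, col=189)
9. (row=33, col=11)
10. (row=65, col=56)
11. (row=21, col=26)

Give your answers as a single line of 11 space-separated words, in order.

Answer: no yes no no no no no no no no no

Derivation:
(179,171): row=0b10110011, col=0b10101011, row AND col = 0b10100011 = 163; 163 != 171 -> empty
(127,115): row=0b1111111, col=0b1110011, row AND col = 0b1110011 = 115; 115 == 115 -> filled
(235,166): row=0b11101011, col=0b10100110, row AND col = 0b10100010 = 162; 162 != 166 -> empty
(157,143): row=0b10011101, col=0b10001111, row AND col = 0b10001101 = 141; 141 != 143 -> empty
(64,5): row=0b1000000, col=0b101, row AND col = 0b0 = 0; 0 != 5 -> empty
(232,6): row=0b11101000, col=0b110, row AND col = 0b0 = 0; 0 != 6 -> empty
(227,69): row=0b11100011, col=0b1000101, row AND col = 0b1000001 = 65; 65 != 69 -> empty
(185,189): col outside [0, 185] -> not filled
(33,11): row=0b100001, col=0b1011, row AND col = 0b1 = 1; 1 != 11 -> empty
(65,56): row=0b1000001, col=0b111000, row AND col = 0b0 = 0; 0 != 56 -> empty
(21,26): col outside [0, 21] -> not filled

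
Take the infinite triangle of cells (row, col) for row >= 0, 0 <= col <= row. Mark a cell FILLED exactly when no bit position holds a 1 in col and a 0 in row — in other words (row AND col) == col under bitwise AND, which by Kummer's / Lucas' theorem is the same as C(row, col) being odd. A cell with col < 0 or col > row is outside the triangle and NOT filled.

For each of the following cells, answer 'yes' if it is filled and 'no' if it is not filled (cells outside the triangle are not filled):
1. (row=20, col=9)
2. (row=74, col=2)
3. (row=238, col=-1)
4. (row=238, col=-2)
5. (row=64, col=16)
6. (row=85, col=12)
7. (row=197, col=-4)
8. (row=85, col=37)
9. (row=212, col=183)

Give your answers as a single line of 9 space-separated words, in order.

Answer: no yes no no no no no no no

Derivation:
(20,9): row=0b10100, col=0b1001, row AND col = 0b0 = 0; 0 != 9 -> empty
(74,2): row=0b1001010, col=0b10, row AND col = 0b10 = 2; 2 == 2 -> filled
(238,-1): col outside [0, 238] -> not filled
(238,-2): col outside [0, 238] -> not filled
(64,16): row=0b1000000, col=0b10000, row AND col = 0b0 = 0; 0 != 16 -> empty
(85,12): row=0b1010101, col=0b1100, row AND col = 0b100 = 4; 4 != 12 -> empty
(197,-4): col outside [0, 197] -> not filled
(85,37): row=0b1010101, col=0b100101, row AND col = 0b101 = 5; 5 != 37 -> empty
(212,183): row=0b11010100, col=0b10110111, row AND col = 0b10010100 = 148; 148 != 183 -> empty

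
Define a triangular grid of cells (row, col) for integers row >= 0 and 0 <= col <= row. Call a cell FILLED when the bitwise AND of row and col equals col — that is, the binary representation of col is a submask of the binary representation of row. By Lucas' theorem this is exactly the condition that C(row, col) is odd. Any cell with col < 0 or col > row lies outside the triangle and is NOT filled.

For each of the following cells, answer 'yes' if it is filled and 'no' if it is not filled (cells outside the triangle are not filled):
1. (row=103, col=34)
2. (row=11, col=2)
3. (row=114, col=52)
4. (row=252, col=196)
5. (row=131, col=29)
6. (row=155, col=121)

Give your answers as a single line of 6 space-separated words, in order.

(103,34): row=0b1100111, col=0b100010, row AND col = 0b100010 = 34; 34 == 34 -> filled
(11,2): row=0b1011, col=0b10, row AND col = 0b10 = 2; 2 == 2 -> filled
(114,52): row=0b1110010, col=0b110100, row AND col = 0b110000 = 48; 48 != 52 -> empty
(252,196): row=0b11111100, col=0b11000100, row AND col = 0b11000100 = 196; 196 == 196 -> filled
(131,29): row=0b10000011, col=0b11101, row AND col = 0b1 = 1; 1 != 29 -> empty
(155,121): row=0b10011011, col=0b1111001, row AND col = 0b11001 = 25; 25 != 121 -> empty

Answer: yes yes no yes no no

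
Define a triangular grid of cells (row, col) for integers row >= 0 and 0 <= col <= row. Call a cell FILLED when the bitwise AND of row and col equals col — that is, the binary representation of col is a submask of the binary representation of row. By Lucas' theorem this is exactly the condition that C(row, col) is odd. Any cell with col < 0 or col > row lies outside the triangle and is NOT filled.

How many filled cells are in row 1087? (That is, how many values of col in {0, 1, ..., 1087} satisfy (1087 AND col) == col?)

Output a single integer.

Answer: 128

Derivation:
1087 in binary = 10000111111
popcount(1087) = number of 1-bits in 10000111111 = 7
A col c satisfies (1087 AND c) == c iff every set bit of c is also set in 1087; each of the 7 set bits of 1087 can independently be on or off in c.
count = 2^7 = 128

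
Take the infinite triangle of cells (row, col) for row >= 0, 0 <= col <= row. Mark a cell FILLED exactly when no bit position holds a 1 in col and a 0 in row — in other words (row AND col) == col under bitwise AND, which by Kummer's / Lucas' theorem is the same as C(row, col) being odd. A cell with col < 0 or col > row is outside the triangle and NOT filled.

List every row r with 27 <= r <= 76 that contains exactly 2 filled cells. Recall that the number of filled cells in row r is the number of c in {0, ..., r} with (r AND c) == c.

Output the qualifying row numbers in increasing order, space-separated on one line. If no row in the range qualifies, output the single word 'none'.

Row r has 2^popcount(r) filled cells, so we need popcount(r) = log2(2) = 1.
Scan r = 27..76 and keep those with exactly 1 one-bits:
r=27=11011 popcount=4 -> skip
r=28=11100 popcount=3 -> skip
r=29=11101 popcount=4 -> skip
r=30=11110 popcount=4 -> skip
r=31=11111 popcount=5 -> skip
r=32=100000 popcount=1 -> KEEP
r=33=100001 popcount=2 -> skip
r=34=100010 popcount=2 -> skip
r=35=100011 popcount=3 -> skip
r=36=100100 popcount=2 -> skip
r=37=100101 popcount=3 -> skip
r=38=100110 popcount=3 -> skip
r=39=100111 popcount=4 -> skip
r=40=101000 popcount=2 -> skip
r=41=101001 popcount=3 -> skip
r=42=101010 popcount=3 -> skip
r=43=101011 popcount=4 -> skip
r=44=101100 popcount=3 -> skip
r=45=101101 popcount=4 -> skip
r=46=101110 popcount=4 -> skip
r=47=101111 popcount=5 -> skip
r=48=110000 popcount=2 -> skip
r=49=110001 popcount=3 -> skip
r=50=110010 popcount=3 -> skip
r=51=110011 popcount=4 -> skip
r=52=110100 popcount=3 -> skip
r=53=110101 popcount=4 -> skip
r=54=110110 popcount=4 -> skip
r=55=110111 popcount=5 -> skip
r=56=111000 popcount=3 -> skip
r=57=111001 popcount=4 -> skip
r=58=111010 popcount=4 -> skip
r=59=111011 popcount=5 -> skip
r=60=111100 popcount=4 -> skip
r=61=111101 popcount=5 -> skip
r=62=111110 popcount=5 -> skip
r=63=111111 popcount=6 -> skip
r=64=1000000 popcount=1 -> KEEP
r=65=1000001 popcount=2 -> skip
r=66=1000010 popcount=2 -> skip
r=67=1000011 popcount=3 -> skip
r=68=1000100 popcount=2 -> skip
r=69=1000101 popcount=3 -> skip
r=70=1000110 popcount=3 -> skip
r=71=1000111 popcount=4 -> skip
r=72=1001000 popcount=2 -> skip
r=73=1001001 popcount=3 -> skip
r=74=1001010 popcount=3 -> skip
r=75=1001011 popcount=4 -> skip
r=76=1001100 popcount=3 -> skip
Kept rows: 32 64

Answer: 32 64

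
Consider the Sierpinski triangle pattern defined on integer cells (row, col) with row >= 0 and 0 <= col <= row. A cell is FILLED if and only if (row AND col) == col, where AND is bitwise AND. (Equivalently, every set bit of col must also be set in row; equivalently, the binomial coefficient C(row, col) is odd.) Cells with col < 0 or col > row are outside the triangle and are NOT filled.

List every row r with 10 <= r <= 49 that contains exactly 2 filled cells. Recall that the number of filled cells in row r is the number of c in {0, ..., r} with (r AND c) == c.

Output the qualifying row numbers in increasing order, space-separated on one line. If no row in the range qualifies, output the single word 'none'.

Answer: 16 32

Derivation:
Row r has 2^popcount(r) filled cells, so we need popcount(r) = log2(2) = 1.
Scan r = 10..49 and keep those with exactly 1 one-bits:
r=10=1010 popcount=2 -> skip
r=11=1011 popcount=3 -> skip
r=12=1100 popcount=2 -> skip
r=13=1101 popcount=3 -> skip
r=14=1110 popcount=3 -> skip
r=15=1111 popcount=4 -> skip
r=16=10000 popcount=1 -> KEEP
r=17=10001 popcount=2 -> skip
r=18=10010 popcount=2 -> skip
r=19=10011 popcount=3 -> skip
r=20=10100 popcount=2 -> skip
r=21=10101 popcount=3 -> skip
r=22=10110 popcount=3 -> skip
r=23=10111 popcount=4 -> skip
r=24=11000 popcount=2 -> skip
r=25=11001 popcount=3 -> skip
r=26=11010 popcount=3 -> skip
r=27=11011 popcount=4 -> skip
r=28=11100 popcount=3 -> skip
r=29=11101 popcount=4 -> skip
r=30=11110 popcount=4 -> skip
r=31=11111 popcount=5 -> skip
r=32=100000 popcount=1 -> KEEP
r=33=100001 popcount=2 -> skip
r=34=100010 popcount=2 -> skip
r=35=100011 popcount=3 -> skip
r=36=100100 popcount=2 -> skip
r=37=100101 popcount=3 -> skip
r=38=100110 popcount=3 -> skip
r=39=100111 popcount=4 -> skip
r=40=101000 popcount=2 -> skip
r=41=101001 popcount=3 -> skip
r=42=101010 popcount=3 -> skip
r=43=101011 popcount=4 -> skip
r=44=101100 popcount=3 -> skip
r=45=101101 popcount=4 -> skip
r=46=101110 popcount=4 -> skip
r=47=101111 popcount=5 -> skip
r=48=110000 popcount=2 -> skip
r=49=110001 popcount=3 -> skip
Kept rows: 16 32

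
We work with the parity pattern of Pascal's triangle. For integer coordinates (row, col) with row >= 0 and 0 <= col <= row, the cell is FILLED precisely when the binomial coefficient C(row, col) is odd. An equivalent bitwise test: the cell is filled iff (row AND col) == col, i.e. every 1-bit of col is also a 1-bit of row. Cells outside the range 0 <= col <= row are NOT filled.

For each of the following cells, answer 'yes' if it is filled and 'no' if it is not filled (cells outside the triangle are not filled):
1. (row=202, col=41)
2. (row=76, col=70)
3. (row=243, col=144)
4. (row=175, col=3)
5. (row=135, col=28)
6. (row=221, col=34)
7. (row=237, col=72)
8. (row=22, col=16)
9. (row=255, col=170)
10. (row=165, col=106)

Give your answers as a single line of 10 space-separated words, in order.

(202,41): row=0b11001010, col=0b101001, row AND col = 0b1000 = 8; 8 != 41 -> empty
(76,70): row=0b1001100, col=0b1000110, row AND col = 0b1000100 = 68; 68 != 70 -> empty
(243,144): row=0b11110011, col=0b10010000, row AND col = 0b10010000 = 144; 144 == 144 -> filled
(175,3): row=0b10101111, col=0b11, row AND col = 0b11 = 3; 3 == 3 -> filled
(135,28): row=0b10000111, col=0b11100, row AND col = 0b100 = 4; 4 != 28 -> empty
(221,34): row=0b11011101, col=0b100010, row AND col = 0b0 = 0; 0 != 34 -> empty
(237,72): row=0b11101101, col=0b1001000, row AND col = 0b1001000 = 72; 72 == 72 -> filled
(22,16): row=0b10110, col=0b10000, row AND col = 0b10000 = 16; 16 == 16 -> filled
(255,170): row=0b11111111, col=0b10101010, row AND col = 0b10101010 = 170; 170 == 170 -> filled
(165,106): row=0b10100101, col=0b1101010, row AND col = 0b100000 = 32; 32 != 106 -> empty

Answer: no no yes yes no no yes yes yes no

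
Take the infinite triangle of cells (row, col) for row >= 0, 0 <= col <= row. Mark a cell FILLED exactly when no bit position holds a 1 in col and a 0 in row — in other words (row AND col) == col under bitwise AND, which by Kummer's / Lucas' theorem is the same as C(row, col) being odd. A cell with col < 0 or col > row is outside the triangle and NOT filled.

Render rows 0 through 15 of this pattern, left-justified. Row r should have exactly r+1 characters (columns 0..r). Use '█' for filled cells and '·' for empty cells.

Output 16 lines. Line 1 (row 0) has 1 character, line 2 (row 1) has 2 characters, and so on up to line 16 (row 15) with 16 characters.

Answer: █
██
█·█
████
█···█
██··██
█·█·█·█
████████
█·······█
██······██
█·█·····█·█
████····████
█···█···█···█
██··██··██··██
█·█·█·█·█·█·█·█
████████████████

Derivation:
r0=0: █
r1=1: ██
r2=10: █·█
r3=11: ████
r4=100: █···█
r5=101: ██··██
r6=110: █·█·█·█
r7=111: ████████
r8=1000: █·······█
r9=1001: ██······██
r10=1010: █·█·····█·█
r11=1011: ████····████
r12=1100: █···█···█···█
r13=1101: ██··██··██··██
r14=1110: █·█·█·█·█·█·█·█
r15=1111: ████████████████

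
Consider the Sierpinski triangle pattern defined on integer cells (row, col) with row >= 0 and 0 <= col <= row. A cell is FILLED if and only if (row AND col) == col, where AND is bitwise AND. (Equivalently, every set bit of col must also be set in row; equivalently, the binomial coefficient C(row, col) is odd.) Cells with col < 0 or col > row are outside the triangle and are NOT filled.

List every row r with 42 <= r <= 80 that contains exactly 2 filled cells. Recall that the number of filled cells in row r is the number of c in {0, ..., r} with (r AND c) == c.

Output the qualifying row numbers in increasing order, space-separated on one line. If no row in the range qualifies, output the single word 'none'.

Row r has 2^popcount(r) filled cells, so we need popcount(r) = log2(2) = 1.
Scan r = 42..80 and keep those with exactly 1 one-bits:
r=42=101010 popcount=3 -> skip
r=43=101011 popcount=4 -> skip
r=44=101100 popcount=3 -> skip
r=45=101101 popcount=4 -> skip
r=46=101110 popcount=4 -> skip
r=47=101111 popcount=5 -> skip
r=48=110000 popcount=2 -> skip
r=49=110001 popcount=3 -> skip
r=50=110010 popcount=3 -> skip
r=51=110011 popcount=4 -> skip
r=52=110100 popcount=3 -> skip
r=53=110101 popcount=4 -> skip
r=54=110110 popcount=4 -> skip
r=55=110111 popcount=5 -> skip
r=56=111000 popcount=3 -> skip
r=57=111001 popcount=4 -> skip
r=58=111010 popcount=4 -> skip
r=59=111011 popcount=5 -> skip
r=60=111100 popcount=4 -> skip
r=61=111101 popcount=5 -> skip
r=62=111110 popcount=5 -> skip
r=63=111111 popcount=6 -> skip
r=64=1000000 popcount=1 -> KEEP
r=65=1000001 popcount=2 -> skip
r=66=1000010 popcount=2 -> skip
r=67=1000011 popcount=3 -> skip
r=68=1000100 popcount=2 -> skip
r=69=1000101 popcount=3 -> skip
r=70=1000110 popcount=3 -> skip
r=71=1000111 popcount=4 -> skip
r=72=1001000 popcount=2 -> skip
r=73=1001001 popcount=3 -> skip
r=74=1001010 popcount=3 -> skip
r=75=1001011 popcount=4 -> skip
r=76=1001100 popcount=3 -> skip
r=77=1001101 popcount=4 -> skip
r=78=1001110 popcount=4 -> skip
r=79=1001111 popcount=5 -> skip
r=80=1010000 popcount=2 -> skip
Kept rows: 64

Answer: 64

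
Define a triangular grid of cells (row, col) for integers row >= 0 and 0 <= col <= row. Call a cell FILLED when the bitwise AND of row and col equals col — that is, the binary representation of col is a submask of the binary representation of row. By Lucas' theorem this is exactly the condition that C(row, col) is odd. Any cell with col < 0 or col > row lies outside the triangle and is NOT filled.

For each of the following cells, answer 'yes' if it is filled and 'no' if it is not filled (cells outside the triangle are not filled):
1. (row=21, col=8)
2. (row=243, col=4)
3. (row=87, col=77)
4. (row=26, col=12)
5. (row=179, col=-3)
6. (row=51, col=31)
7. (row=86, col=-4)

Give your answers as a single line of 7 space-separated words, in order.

(21,8): row=0b10101, col=0b1000, row AND col = 0b0 = 0; 0 != 8 -> empty
(243,4): row=0b11110011, col=0b100, row AND col = 0b0 = 0; 0 != 4 -> empty
(87,77): row=0b1010111, col=0b1001101, row AND col = 0b1000101 = 69; 69 != 77 -> empty
(26,12): row=0b11010, col=0b1100, row AND col = 0b1000 = 8; 8 != 12 -> empty
(179,-3): col outside [0, 179] -> not filled
(51,31): row=0b110011, col=0b11111, row AND col = 0b10011 = 19; 19 != 31 -> empty
(86,-4): col outside [0, 86] -> not filled

Answer: no no no no no no no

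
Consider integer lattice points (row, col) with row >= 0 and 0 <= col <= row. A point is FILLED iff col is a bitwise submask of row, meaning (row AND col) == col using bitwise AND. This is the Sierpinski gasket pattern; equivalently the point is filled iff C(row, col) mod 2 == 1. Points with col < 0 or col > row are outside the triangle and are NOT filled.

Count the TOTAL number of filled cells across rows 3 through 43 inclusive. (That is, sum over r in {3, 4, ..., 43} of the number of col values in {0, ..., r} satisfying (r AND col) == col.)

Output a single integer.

r3=11 pc2: +4 =4
r4=100 pc1: +2 =6
r5=101 pc2: +4 =10
r6=110 pc2: +4 =14
r7=111 pc3: +8 =22
r8=1000 pc1: +2 =24
r9=1001 pc2: +4 =28
r10=1010 pc2: +4 =32
r11=1011 pc3: +8 =40
r12=1100 pc2: +4 =44
r13=1101 pc3: +8 =52
r14=1110 pc3: +8 =60
r15=1111 pc4: +16 =76
r16=10000 pc1: +2 =78
r17=10001 pc2: +4 =82
r18=10010 pc2: +4 =86
r19=10011 pc3: +8 =94
r20=10100 pc2: +4 =98
r21=10101 pc3: +8 =106
r22=10110 pc3: +8 =114
r23=10111 pc4: +16 =130
r24=11000 pc2: +4 =134
r25=11001 pc3: +8 =142
r26=11010 pc3: +8 =150
r27=11011 pc4: +16 =166
r28=11100 pc3: +8 =174
r29=11101 pc4: +16 =190
r30=11110 pc4: +16 =206
r31=11111 pc5: +32 =238
r32=100000 pc1: +2 =240
r33=100001 pc2: +4 =244
r34=100010 pc2: +4 =248
r35=100011 pc3: +8 =256
r36=100100 pc2: +4 =260
r37=100101 pc3: +8 =268
r38=100110 pc3: +8 =276
r39=100111 pc4: +16 =292
r40=101000 pc2: +4 =296
r41=101001 pc3: +8 =304
r42=101010 pc3: +8 =312
r43=101011 pc4: +16 =328

Answer: 328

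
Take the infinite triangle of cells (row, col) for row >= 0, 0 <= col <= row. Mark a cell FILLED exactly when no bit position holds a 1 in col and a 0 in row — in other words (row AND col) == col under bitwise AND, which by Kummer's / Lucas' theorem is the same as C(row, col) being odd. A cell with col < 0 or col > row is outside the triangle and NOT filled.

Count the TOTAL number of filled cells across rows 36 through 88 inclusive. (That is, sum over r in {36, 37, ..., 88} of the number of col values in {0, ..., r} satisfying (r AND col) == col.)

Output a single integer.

r36=100100 pc2: +4 =4
r37=100101 pc3: +8 =12
r38=100110 pc3: +8 =20
r39=100111 pc4: +16 =36
r40=101000 pc2: +4 =40
r41=101001 pc3: +8 =48
r42=101010 pc3: +8 =56
r43=101011 pc4: +16 =72
r44=101100 pc3: +8 =80
r45=101101 pc4: +16 =96
r46=101110 pc4: +16 =112
r47=101111 pc5: +32 =144
r48=110000 pc2: +4 =148
r49=110001 pc3: +8 =156
r50=110010 pc3: +8 =164
r51=110011 pc4: +16 =180
r52=110100 pc3: +8 =188
r53=110101 pc4: +16 =204
r54=110110 pc4: +16 =220
r55=110111 pc5: +32 =252
r56=111000 pc3: +8 =260
r57=111001 pc4: +16 =276
r58=111010 pc4: +16 =292
r59=111011 pc5: +32 =324
r60=111100 pc4: +16 =340
r61=111101 pc5: +32 =372
r62=111110 pc5: +32 =404
r63=111111 pc6: +64 =468
r64=1000000 pc1: +2 =470
r65=1000001 pc2: +4 =474
r66=1000010 pc2: +4 =478
r67=1000011 pc3: +8 =486
r68=1000100 pc2: +4 =490
r69=1000101 pc3: +8 =498
r70=1000110 pc3: +8 =506
r71=1000111 pc4: +16 =522
r72=1001000 pc2: +4 =526
r73=1001001 pc3: +8 =534
r74=1001010 pc3: +8 =542
r75=1001011 pc4: +16 =558
r76=1001100 pc3: +8 =566
r77=1001101 pc4: +16 =582
r78=1001110 pc4: +16 =598
r79=1001111 pc5: +32 =630
r80=1010000 pc2: +4 =634
r81=1010001 pc3: +8 =642
r82=1010010 pc3: +8 =650
r83=1010011 pc4: +16 =666
r84=1010100 pc3: +8 =674
r85=1010101 pc4: +16 =690
r86=1010110 pc4: +16 =706
r87=1010111 pc5: +32 =738
r88=1011000 pc3: +8 =746

Answer: 746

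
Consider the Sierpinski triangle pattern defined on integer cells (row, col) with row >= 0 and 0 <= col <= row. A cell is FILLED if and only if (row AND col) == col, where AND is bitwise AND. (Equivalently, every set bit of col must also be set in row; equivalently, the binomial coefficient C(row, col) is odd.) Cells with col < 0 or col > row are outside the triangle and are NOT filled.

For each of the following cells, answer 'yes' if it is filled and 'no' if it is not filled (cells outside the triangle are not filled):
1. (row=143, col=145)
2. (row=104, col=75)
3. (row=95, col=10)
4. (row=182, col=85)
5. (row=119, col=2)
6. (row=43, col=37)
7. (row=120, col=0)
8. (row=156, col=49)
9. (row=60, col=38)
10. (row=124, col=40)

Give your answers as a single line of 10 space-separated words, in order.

(143,145): col outside [0, 143] -> not filled
(104,75): row=0b1101000, col=0b1001011, row AND col = 0b1001000 = 72; 72 != 75 -> empty
(95,10): row=0b1011111, col=0b1010, row AND col = 0b1010 = 10; 10 == 10 -> filled
(182,85): row=0b10110110, col=0b1010101, row AND col = 0b10100 = 20; 20 != 85 -> empty
(119,2): row=0b1110111, col=0b10, row AND col = 0b10 = 2; 2 == 2 -> filled
(43,37): row=0b101011, col=0b100101, row AND col = 0b100001 = 33; 33 != 37 -> empty
(120,0): row=0b1111000, col=0b0, row AND col = 0b0 = 0; 0 == 0 -> filled
(156,49): row=0b10011100, col=0b110001, row AND col = 0b10000 = 16; 16 != 49 -> empty
(60,38): row=0b111100, col=0b100110, row AND col = 0b100100 = 36; 36 != 38 -> empty
(124,40): row=0b1111100, col=0b101000, row AND col = 0b101000 = 40; 40 == 40 -> filled

Answer: no no yes no yes no yes no no yes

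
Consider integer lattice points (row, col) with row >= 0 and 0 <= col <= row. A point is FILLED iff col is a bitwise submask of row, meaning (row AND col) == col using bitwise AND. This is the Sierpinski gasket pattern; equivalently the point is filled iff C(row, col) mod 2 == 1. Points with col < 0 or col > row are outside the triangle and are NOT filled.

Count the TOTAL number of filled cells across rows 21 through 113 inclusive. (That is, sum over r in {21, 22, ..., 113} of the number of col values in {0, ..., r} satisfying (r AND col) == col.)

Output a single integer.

r21=10101 pc3: +8 =8
r22=10110 pc3: +8 =16
r23=10111 pc4: +16 =32
r24=11000 pc2: +4 =36
r25=11001 pc3: +8 =44
r26=11010 pc3: +8 =52
r27=11011 pc4: +16 =68
r28=11100 pc3: +8 =76
r29=11101 pc4: +16 =92
r30=11110 pc4: +16 =108
r31=11111 pc5: +32 =140
r32=100000 pc1: +2 =142
r33=100001 pc2: +4 =146
r34=100010 pc2: +4 =150
r35=100011 pc3: +8 =158
r36=100100 pc2: +4 =162
r37=100101 pc3: +8 =170
r38=100110 pc3: +8 =178
r39=100111 pc4: +16 =194
r40=101000 pc2: +4 =198
r41=101001 pc3: +8 =206
r42=101010 pc3: +8 =214
r43=101011 pc4: +16 =230
r44=101100 pc3: +8 =238
r45=101101 pc4: +16 =254
r46=101110 pc4: +16 =270
r47=101111 pc5: +32 =302
r48=110000 pc2: +4 =306
r49=110001 pc3: +8 =314
r50=110010 pc3: +8 =322
r51=110011 pc4: +16 =338
r52=110100 pc3: +8 =346
r53=110101 pc4: +16 =362
r54=110110 pc4: +16 =378
r55=110111 pc5: +32 =410
r56=111000 pc3: +8 =418
r57=111001 pc4: +16 =434
r58=111010 pc4: +16 =450
r59=111011 pc5: +32 =482
r60=111100 pc4: +16 =498
r61=111101 pc5: +32 =530
r62=111110 pc5: +32 =562
r63=111111 pc6: +64 =626
r64=1000000 pc1: +2 =628
r65=1000001 pc2: +4 =632
r66=1000010 pc2: +4 =636
r67=1000011 pc3: +8 =644
r68=1000100 pc2: +4 =648
r69=1000101 pc3: +8 =656
r70=1000110 pc3: +8 =664
r71=1000111 pc4: +16 =680
r72=1001000 pc2: +4 =684
r73=1001001 pc3: +8 =692
r74=1001010 pc3: +8 =700
r75=1001011 pc4: +16 =716
r76=1001100 pc3: +8 =724
r77=1001101 pc4: +16 =740
r78=1001110 pc4: +16 =756
r79=1001111 pc5: +32 =788
r80=1010000 pc2: +4 =792
r81=1010001 pc3: +8 =800
r82=1010010 pc3: +8 =808
r83=1010011 pc4: +16 =824
r84=1010100 pc3: +8 =832
r85=1010101 pc4: +16 =848
r86=1010110 pc4: +16 =864
r87=1010111 pc5: +32 =896
r88=1011000 pc3: +8 =904
r89=1011001 pc4: +16 =920
r90=1011010 pc4: +16 =936
r91=1011011 pc5: +32 =968
r92=1011100 pc4: +16 =984
r93=1011101 pc5: +32 =1016
r94=1011110 pc5: +32 =1048
r95=1011111 pc6: +64 =1112
r96=1100000 pc2: +4 =1116
r97=1100001 pc3: +8 =1124
r98=1100010 pc3: +8 =1132
r99=1100011 pc4: +16 =1148
r100=1100100 pc3: +8 =1156
r101=1100101 pc4: +16 =1172
r102=1100110 pc4: +16 =1188
r103=1100111 pc5: +32 =1220
r104=1101000 pc3: +8 =1228
r105=1101001 pc4: +16 =1244
r106=1101010 pc4: +16 =1260
r107=1101011 pc5: +32 =1292
r108=1101100 pc4: +16 =1308
r109=1101101 pc5: +32 =1340
r110=1101110 pc5: +32 =1372
r111=1101111 pc6: +64 =1436
r112=1110000 pc3: +8 =1444
r113=1110001 pc4: +16 =1460

Answer: 1460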